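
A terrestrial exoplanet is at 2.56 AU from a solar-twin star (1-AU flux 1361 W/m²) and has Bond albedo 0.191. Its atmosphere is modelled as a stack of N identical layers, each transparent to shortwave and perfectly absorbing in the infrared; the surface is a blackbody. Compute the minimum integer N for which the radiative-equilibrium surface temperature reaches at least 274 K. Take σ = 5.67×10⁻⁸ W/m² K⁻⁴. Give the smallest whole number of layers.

Irradiance scales as 1/d², so S = 1361 W/m² × (1/2.56)² = 207.7 W/m².
Top-of-atmosphere balance: σT_e⁴ = S(1−α)/4 = 42.00 W/m² → T_e = 165.0 K.
Since T_s⁴ = (N+1)T_e⁴, we need N ≥ (T_s/T_e)⁴ − 1 = 6.609.
Rounding up, N = 7.

7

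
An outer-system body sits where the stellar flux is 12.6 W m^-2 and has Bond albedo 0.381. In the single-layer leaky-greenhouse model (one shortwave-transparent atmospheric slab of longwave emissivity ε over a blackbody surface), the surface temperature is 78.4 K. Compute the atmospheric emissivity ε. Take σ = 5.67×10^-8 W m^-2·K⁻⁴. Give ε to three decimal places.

TOA balance gives T_e = 76.58 K.
Since (2−ε)/2 = (T_e/T_s)⁴ = 0.9102, ε = 0.1795.

0.180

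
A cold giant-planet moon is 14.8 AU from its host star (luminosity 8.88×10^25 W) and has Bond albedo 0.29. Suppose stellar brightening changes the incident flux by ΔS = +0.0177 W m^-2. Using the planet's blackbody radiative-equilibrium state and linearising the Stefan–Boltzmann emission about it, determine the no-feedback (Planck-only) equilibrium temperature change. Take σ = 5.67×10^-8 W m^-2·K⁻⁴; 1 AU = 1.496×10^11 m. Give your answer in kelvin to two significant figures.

0.14 kelvin

Orbital distance: d = 14.8 AU = 2.214×10^12 m.
S = L/(4πd²) = 1.442 W m^-2.
Unperturbed T_e = [1.442·(1−0.29)/(4σ)]^¼ = 46.09 K.
TOA radiative forcing: ΔF = (1−α)ΔS/4 = 0.71·(+0.0177)/4 = 0.003142 W m^-2.
The Planck feedback parameter is 4σT_e³ = 0.02221 W m^-2/K.
Hence the no-feedback warming is ΔF/(4σT_e³) = 0.141 K.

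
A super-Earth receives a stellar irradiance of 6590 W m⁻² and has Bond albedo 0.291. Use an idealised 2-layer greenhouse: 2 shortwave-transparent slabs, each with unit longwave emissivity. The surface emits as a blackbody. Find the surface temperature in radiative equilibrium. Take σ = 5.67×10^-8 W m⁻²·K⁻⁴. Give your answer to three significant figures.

499 K

OLR = S(1−α)/4 = 1168 W m⁻²; the top layer radiates at T_e = 378.9 K.
Layer-by-layer balance gives σT_s⁴ = (N+1)σT_e⁴, so T_s = 3^¼·378.9 = 498.6 K.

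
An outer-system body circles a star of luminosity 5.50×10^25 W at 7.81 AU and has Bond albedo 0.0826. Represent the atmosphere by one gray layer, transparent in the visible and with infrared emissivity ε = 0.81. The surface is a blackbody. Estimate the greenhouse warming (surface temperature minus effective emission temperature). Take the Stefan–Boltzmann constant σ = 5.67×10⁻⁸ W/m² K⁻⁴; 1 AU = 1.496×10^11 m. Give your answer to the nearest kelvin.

d = 7.81 × 1.496×10^11 m = 1.168×10^12 m.
Flux at the orbit: S = L/(4πd²) = 5.50×10^25/(4π·(1.17×10^12)²) = 3.206 W/m².
The planet radiates to space at T_e = [S(1−α)/(4σ)]^(1/4) = 60.01 K.
The surface balance (absorbed SW + ε·downward IR = σT_s⁴) with T_a⁴ = T_s⁴/2 reduces to T_s = T_e·[2/(2−ε)]^¼ = 68.33 K.
Greenhouse warming: T_s − T_e = 8.317 K.

8 kelvin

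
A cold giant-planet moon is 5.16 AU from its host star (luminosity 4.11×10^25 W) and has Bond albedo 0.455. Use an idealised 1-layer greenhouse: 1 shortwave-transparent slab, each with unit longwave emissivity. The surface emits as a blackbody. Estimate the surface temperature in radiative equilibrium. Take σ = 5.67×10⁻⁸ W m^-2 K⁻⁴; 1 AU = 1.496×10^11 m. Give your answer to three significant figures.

71.7 K

Orbital distance: d = 5.16 AU = 7.719×10^11 m.
S = L/(4πd²) = 5.489 W m^-2.
Top-of-atmosphere balance: σT_e⁴ = S(1−α)/4 = 0.7478 W m^-2 → T_e = 60.26 K.
With N = 1 opaque layers, T_s = (N+1)^(1/4)·T_e = 2^(1/4)·60.26 = 71.67 K.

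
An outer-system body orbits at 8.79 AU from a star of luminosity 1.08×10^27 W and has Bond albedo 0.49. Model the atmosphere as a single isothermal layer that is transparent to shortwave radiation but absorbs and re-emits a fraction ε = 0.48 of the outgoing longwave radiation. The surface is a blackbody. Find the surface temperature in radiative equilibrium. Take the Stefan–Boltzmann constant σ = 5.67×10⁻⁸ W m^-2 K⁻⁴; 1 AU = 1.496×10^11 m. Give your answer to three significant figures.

110 K

Orbital distance: d = 8.79 AU = 1.315×10^12 m.
Spreading L over a sphere of radius d: S = 1.08×10^27/(4π·1.31×10^12²) = 49.70 W m^-2.
At the top of the atmosphere, σT_e⁴ = S(1−α)/4 = 6.337 W m^-2, giving T_e = 102.8 K.
For a single slab of emissivity ε, T_s⁴ = 2T_e⁴/(2−ε); thus T_s = 102.8·(1.316)^(1/4) = 110.1 K.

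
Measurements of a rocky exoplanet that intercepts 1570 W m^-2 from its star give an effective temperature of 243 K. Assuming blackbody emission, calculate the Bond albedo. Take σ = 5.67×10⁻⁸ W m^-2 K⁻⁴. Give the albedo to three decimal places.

0.496

From σT⁴ = S(1−α)/4 we invert for α: 1−α = 4σT⁴/S.
σT⁴ = 197.7 W m^-2, so 4σT⁴ = 790.8 W m^-2.
Hence α = 1 − 790.8/1570 = 0.4963.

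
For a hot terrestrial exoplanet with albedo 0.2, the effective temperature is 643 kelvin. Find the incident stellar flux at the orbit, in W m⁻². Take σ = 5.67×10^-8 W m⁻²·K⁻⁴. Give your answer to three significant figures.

48500 W m⁻²

Invert the energy balance for S: S = 4σT⁴/(1−α).
The emitted flux is σT⁴ = 9692 W m⁻².
So S = 4×9692/(1−0.2) = 48460 W m⁻².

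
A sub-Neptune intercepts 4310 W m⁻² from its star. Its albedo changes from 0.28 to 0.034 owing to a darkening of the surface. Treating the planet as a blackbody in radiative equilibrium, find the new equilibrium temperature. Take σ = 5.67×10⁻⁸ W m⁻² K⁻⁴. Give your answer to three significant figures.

368 K

New equilibrium: T₂ = [(1−0.034)·4310/(4σ)]^(1/4) = 368.1 K.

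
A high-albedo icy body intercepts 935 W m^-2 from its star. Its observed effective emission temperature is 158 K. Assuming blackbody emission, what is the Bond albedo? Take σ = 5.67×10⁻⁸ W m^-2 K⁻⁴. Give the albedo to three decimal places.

0.849

Rearranging the radiative balance, α = 1 − 4σT⁴/S.
4σT⁴ = 4·5.67×10⁻⁸·(158)⁴ = 141.3 W m^-2.
1−α = 141.3/935.0 = 0.1512, so α = 0.8488.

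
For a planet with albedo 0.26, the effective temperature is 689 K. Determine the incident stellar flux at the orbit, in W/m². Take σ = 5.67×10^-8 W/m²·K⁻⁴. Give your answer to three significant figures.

69100 W/m²

From S(1−α)/4 = σT⁴: S = 4σT⁴/(1−α).
σT⁴ = 5.67×10⁻⁸·(689)⁴ = 12780 W/m².
So S = 4×12780/(1−0.26) = 69070 W/m².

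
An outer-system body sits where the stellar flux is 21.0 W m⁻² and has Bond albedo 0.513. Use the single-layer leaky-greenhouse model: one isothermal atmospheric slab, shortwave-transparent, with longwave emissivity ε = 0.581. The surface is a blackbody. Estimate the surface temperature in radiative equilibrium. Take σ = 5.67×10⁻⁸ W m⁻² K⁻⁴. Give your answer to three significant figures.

Effective emission temperature (TOA balance): σT_e⁴ = S(1−α)/4 = 2.557 W m⁻² → T_e = 81.95 K.
The surface balance (absorbed SW + ε·downward IR = σT_s⁴) with T_a⁴ = T_s⁴/2 reduces to T_s = T_e·[2/(2−ε)]^¼ = 89.29 K.

89.3 K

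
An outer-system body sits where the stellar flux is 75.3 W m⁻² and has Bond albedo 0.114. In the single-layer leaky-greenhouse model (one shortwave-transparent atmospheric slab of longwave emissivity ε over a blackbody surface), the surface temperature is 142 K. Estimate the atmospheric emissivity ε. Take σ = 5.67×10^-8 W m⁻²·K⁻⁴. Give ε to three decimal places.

Effective temperature: T_e = [S(1−α)/(4σ)]^(1/4) = 131.0 K.
T_s⁴ = T_e⁴·2/(2−ε) → ε = 2 − 2(T_e/T_s)⁴ = 2 − 2·(131.0/142)⁴ = 0.5530.

0.553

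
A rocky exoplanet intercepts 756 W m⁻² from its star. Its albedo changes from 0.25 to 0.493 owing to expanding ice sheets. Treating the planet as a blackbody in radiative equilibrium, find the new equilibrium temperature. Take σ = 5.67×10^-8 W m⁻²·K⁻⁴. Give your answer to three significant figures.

203 K

With the new albedo, S(1−α₂)/4 = 95.82 W m⁻², so T₂ = 202.8 K.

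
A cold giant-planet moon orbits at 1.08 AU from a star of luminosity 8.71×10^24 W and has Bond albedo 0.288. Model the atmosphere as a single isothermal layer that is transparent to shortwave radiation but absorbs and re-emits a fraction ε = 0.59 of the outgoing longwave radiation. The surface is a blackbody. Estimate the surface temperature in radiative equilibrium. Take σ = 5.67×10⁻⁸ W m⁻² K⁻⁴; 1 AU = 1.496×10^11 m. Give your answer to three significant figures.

104 K

Orbital distance: d = 1.08 AU = 1.616×10^11 m.
Spreading L over a sphere of radius d: S = 8.71×10^24/(4π·1.62×10^11²) = 26.55 W m⁻².
Effective emission temperature (TOA balance): σT_e⁴ = S(1−α)/4 = 4.726 W m⁻² → T_e = 95.55 K.
The surface balance (absorbed SW + ε·downward IR = σT_s⁴) with T_a⁴ = T_s⁴/2 reduces to T_s = T_e·[2/(2−ε)]^¼ = 104.3 K.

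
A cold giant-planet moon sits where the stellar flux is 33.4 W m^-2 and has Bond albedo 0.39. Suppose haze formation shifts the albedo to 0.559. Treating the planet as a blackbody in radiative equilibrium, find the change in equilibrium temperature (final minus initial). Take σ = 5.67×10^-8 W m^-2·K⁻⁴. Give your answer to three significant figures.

-7.58 K

Initial: T₁ = [S(1−0.39)/(4σ)]^(1/4) = 97.36 K.
After:  T₂ = [33.40·0.441/(4σ)]^(1/4) = 89.77 K.
Change: 89.77 − 97.36 = -7.584 K.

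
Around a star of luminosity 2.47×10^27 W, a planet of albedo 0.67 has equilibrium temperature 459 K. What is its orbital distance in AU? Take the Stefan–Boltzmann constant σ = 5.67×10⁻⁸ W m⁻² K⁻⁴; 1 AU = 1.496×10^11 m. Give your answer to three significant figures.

0.537 AU

Required flux: S = 4σT⁴/(1−α) = 30510 W m⁻².
Then d = [L/(4πS)]^(1/2) = 8.027×10^10 m, i.e. 0.5366 AU.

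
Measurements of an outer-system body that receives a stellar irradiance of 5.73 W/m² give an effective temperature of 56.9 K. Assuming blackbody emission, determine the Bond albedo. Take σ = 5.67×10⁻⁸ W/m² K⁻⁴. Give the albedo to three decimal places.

Rearranging the radiative balance, α = 1 − 4σT⁴/S.
4σT⁴ = 4·5.67×10⁻⁸·(56.9)⁴ = 2.377 W/m².
1−α = 2.377/5.730 = 0.4149, so α = 0.5851.

0.585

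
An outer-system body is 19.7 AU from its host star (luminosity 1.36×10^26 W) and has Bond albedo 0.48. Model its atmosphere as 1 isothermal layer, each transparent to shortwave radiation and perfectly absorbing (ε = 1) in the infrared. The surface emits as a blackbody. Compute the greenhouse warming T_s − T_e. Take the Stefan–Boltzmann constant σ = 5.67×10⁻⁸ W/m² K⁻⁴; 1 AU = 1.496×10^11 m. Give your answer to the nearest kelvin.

8 K

d = 19.7 × 1.496×10^11 m = 2.947×10^12 m.
Spreading L over a sphere of radius d: S = 1.36×10^26/(4π·2.95×10^12²) = 1.246 W/m².
The effective emission temperature is T_e = [S(1−α)/(4σ)]^¼ = 41.11 K.
T_s = (N+1)^(1/4)·T_e = 48.89 K.
So the greenhouse effect raises the surface by 48.89 − 41.11 = 7.779 K.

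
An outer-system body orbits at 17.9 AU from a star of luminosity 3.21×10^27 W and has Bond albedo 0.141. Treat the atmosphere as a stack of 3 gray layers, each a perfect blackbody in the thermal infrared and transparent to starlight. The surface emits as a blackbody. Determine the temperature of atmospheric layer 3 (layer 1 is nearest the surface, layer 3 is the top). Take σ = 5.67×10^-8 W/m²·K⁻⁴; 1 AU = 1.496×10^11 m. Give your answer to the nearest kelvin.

d = 17.9 × 1.496×10^11 m = 2.678×10^12 m.
Spreading L over a sphere of radius d: S = 3.21×10^27/(4π·2.68×10^12²) = 35.62 W/m².
The effective emission temperature is T_e = [S(1−α)/(4σ)]^¼ = 107.8 K.
The net upward flux σT_e⁴ is constant between every pair of levels, so T_k⁴ = (N+1−k)T_e⁴.
With k = 3: T_3 = (3+1−3)^¼·107.8 K = 107.8 K.

108 kelvin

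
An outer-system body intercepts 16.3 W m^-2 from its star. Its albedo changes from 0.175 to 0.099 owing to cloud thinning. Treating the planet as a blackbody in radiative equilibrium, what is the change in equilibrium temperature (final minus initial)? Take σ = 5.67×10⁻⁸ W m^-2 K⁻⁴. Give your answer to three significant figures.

Initial: T₁ = [S(1−0.175)/(4σ)]^(1/4) = 87.75 K.
Final:   T₂ = [S(1−0.099)/(4σ)]^(1/4) = 89.71 K.
Change: 89.71 − 87.75 = 1.955 K.

1.95 K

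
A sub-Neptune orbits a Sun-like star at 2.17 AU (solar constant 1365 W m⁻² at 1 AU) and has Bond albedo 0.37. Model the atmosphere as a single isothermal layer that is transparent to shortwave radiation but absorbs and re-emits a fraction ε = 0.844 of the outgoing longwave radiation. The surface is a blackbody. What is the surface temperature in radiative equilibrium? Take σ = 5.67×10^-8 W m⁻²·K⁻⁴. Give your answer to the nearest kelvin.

By the inverse-square law, S = 1365/2.17² = 289.9 W m⁻².
Effective emission temperature (TOA balance): σT_e⁴ = S(1−α)/4 = 45.66 W m⁻² → T_e = 168.5 K.
Surface balance with a leaky layer gives σT_s⁴ = σT_e⁴·2/(2−ε), so T_s = T_e·[2/(2−0.844)]^(1/4) = 193.2 K.

193 kelvin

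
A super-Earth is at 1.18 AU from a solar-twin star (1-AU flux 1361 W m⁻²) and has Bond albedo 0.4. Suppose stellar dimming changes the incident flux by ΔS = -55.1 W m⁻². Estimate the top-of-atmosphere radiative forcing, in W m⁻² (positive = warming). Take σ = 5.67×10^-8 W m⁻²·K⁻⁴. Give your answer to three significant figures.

Irradiance scales as 1/d², so S = 1361 W m⁻² × (1/1.18)² = 977.4 W m⁻².
TOA radiative forcing: ΔF = (1−α)ΔS/4 = 0.6·(-55.1)/4 = -8.265 W m⁻².

-8.27 W m⁻²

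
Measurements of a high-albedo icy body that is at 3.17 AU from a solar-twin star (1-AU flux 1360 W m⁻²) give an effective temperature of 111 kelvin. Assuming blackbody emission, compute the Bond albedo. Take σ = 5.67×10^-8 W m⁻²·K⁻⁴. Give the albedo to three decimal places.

0.746

Irradiance scales as 1/d², so S = 1360 W m⁻² × (1/3.17)² = 135.3 W m⁻².
Rearranging the radiative balance, α = 1 − 4σT⁴/S.
σT⁴ = 8.607 W m⁻², so 4σT⁴ = 34.43 W m⁻².
1−α = 34.43/135.3 = 0.2544, so α = 0.7456.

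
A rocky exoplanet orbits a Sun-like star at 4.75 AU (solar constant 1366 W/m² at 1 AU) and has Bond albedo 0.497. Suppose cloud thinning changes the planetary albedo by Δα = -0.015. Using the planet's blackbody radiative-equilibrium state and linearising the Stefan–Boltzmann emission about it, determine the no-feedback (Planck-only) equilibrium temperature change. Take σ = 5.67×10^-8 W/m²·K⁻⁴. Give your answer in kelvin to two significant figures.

0.80 K

Flux at the orbit: S = 1366/(4.75)² = 60.54 W/m².
Reference equilibrium: T_e = [S(1−α)/(4σ)]^(1/4) = 107.6 K.
The change in absorbed flux is Δ[S(1−α)/4] = −SΔα/4 = 0.2270 W/m².
Linearising σT⁴ gives d(σT⁴)/dT = 4σT_e³ = 0.2829 W/m² per K.
ΔT₀ = ΔF/λ_P = 0.2270/0.2829 = 0.803 K.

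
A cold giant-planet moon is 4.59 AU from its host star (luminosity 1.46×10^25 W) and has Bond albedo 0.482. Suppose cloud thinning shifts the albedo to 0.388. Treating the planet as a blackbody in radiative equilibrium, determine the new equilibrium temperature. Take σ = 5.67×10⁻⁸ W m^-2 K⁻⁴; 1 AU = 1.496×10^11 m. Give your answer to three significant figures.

Orbital distance: d = 4.59 AU = 6.867×10^11 m.
S = L/(4πd²) = 2.464 W m^-2.
With the new albedo, S(1−α₂)/4 = 0.3770 W m^-2, so T₂ = 50.78 K.

50.8 K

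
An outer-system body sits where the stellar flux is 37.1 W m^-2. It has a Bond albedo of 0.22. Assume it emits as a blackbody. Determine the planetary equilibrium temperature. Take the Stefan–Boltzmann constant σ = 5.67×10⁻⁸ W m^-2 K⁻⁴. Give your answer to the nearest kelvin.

106 K

The planet absorbs (1−α)S over its disc πR² and re-emits over 4πR², so the mean absorbed flux is (1−0.22)·37.10/4 = 7.235 W m^-2.
Set σT⁴ = 7.235 → T = (7.235/σ)^(1/4) = 106.3 K.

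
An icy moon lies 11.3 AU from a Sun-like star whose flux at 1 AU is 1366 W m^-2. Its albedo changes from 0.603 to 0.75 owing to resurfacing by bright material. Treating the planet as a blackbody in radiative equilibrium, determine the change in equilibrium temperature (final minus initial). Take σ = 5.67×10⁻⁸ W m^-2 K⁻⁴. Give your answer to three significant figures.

By the inverse-square law, S = 1366/11.3² = 10.70 W m^-2.
Initial: T₁ = [S(1−0.603)/(4σ)]^(1/4) = 65.78 K.
Final:   T₂ = [S(1−0.75)/(4σ)]^(1/4) = 58.60 K.
Change: 58.60 − 65.78 = -7.182 K.

-7.18 kelvin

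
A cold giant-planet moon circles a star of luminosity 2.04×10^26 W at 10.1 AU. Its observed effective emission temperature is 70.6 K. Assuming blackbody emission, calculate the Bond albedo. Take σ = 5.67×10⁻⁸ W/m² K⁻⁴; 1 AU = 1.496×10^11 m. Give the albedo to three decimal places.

d = 10.1 × 1.496×10^11 m = 1.511×10^12 m.
Flux at the orbit: S = L/(4πd²) = 2.04×10^26/(4π·(1.51×10^12)²) = 7.111 W/m².
Rearranging the radiative balance, α = 1 − 4σT⁴/S.
4σT⁴ = 4·5.67×10⁻⁸·(70.6)⁴ = 5.635 W/m².
1−α = 5.635/7.111 = 0.7924, so α = 0.2076.

0.208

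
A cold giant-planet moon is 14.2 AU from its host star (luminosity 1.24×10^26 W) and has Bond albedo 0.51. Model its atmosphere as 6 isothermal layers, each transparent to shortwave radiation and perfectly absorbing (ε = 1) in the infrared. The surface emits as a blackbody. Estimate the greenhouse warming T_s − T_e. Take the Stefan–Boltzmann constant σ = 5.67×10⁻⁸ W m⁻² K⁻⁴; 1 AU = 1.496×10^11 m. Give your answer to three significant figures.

29.2 K

Orbital distance: d = 14.2 AU = 2.124×10^12 m.
Spreading L over a sphere of radius d: S = 1.24×10^26/(4π·2.12×10^12²) = 2.187 W m⁻².
Top-of-atmosphere balance: σT_e⁴ = S(1−α)/4 = 0.2679 W m⁻² → T_e = 46.62 K.
T_s = (N+1)^(1/4)·T_e = 75.83 K.
So the greenhouse effect raises the surface by 75.83 − 46.62 = 29.21 K.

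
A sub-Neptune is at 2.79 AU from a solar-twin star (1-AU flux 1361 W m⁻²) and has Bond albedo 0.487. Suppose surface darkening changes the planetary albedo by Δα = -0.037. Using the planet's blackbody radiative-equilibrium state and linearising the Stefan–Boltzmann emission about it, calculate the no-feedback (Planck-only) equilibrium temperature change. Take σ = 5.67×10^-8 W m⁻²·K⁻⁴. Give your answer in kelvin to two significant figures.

Flux at the orbit: S = 1361/(2.79)² = 174.8 W m⁻².
Unperturbed T_e = [174.8·(1−0.487)/(4σ)]^¼ = 141.0 K.
The change in absorbed flux is Δ[S(1−α)/4] = −SΔα/4 = 1.617 W m⁻².
The Planck feedback parameter is 4σT_e³ = 0.6360 W m⁻²/K.
So ΔT₀ = 1.617/0.6360 = 2.54 K.

2.5 K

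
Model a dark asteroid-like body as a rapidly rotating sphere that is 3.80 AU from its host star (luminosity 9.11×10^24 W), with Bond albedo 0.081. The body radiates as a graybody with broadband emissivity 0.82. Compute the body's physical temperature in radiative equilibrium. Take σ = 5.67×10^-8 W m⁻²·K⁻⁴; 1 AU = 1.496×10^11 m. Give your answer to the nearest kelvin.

Orbital distance: d = 3.80 AU = 5.685×10^11 m.
Flux at the orbit: S = L/(4πd²) = 9.11×10^24/(4π·(5.68×10^11)²) = 2.243 W m⁻².
The planet absorbs (1−α)S over its disc πR² and re-emits over 4πR², so the mean absorbed flux is (1−0.081)·2.243/4 = 0.5154 W m⁻².
Radiative balance εσT⁴ = 0.5154 gives T = [0.5154/(0.82·σ)]^(1/4) = 57.70 K.

58 K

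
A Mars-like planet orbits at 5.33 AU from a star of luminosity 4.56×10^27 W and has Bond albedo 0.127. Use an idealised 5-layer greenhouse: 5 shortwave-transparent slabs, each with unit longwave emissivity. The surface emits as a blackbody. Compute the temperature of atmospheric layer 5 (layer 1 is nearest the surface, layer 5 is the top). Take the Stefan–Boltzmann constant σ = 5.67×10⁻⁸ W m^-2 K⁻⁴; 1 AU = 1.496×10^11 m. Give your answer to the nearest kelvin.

216 kelvin

d = 5.33 × 1.496×10^11 m = 7.974×10^11 m.
Flux at the orbit: S = L/(4πd²) = 4.56×10^27/(4π·(7.97×10^11)²) = 570.7 W m^-2.
OLR = S(1−α)/4 = 124.6 W m^-2; the top layer radiates at T_e = 216.5 K.
In the N-layer model, layer k (counted from the surface) has T_k = (N+1−k)^(1/4)·T_e.
With k = 5: T_5 = (5+1−5)^¼·216.5 K = 216.5 K.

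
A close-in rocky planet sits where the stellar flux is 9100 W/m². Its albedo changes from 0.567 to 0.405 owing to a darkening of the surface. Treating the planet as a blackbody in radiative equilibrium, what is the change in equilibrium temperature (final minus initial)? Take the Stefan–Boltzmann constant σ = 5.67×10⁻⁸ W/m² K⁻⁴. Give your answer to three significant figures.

With α = 0.567, T₁ = 363.1 K.
After:  T₂ = [9100·0.595/(4σ)]^(1/4) = 393.1 K.
Change: 393.1 − 363.1 = 30.02 K.

30.0 K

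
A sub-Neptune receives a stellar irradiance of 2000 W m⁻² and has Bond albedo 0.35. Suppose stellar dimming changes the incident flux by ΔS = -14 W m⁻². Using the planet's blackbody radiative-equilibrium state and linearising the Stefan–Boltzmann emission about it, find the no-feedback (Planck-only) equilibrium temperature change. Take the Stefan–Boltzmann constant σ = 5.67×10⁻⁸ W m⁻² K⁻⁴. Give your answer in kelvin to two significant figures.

The baseline emission temperature is T_e = 275.2 K.
ΔF = Δ[S(1−α)]/4 = (1−0.35)·-14/4 = -2.275 W m⁻².
Linearising σT⁴ gives d(σT⁴)/dT = 4σT_e³ = 4.725 W m⁻² per K.
So ΔT₀ = -2.275/4.725 = -0.482 K.

-0.48 K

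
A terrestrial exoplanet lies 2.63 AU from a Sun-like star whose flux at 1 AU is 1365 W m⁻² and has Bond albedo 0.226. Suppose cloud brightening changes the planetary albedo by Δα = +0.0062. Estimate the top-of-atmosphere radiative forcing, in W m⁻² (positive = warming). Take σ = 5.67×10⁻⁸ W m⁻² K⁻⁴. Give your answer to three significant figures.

Irradiance scales as 1/d², so S = 1365 W m⁻² × (1/2.63)² = 197.3 W m⁻².
TOA radiative forcing: ΔF = −S·Δα/4 = −197.3·(+0.0062)/4 = -0.3059 W m⁻².

-0.306 W m⁻²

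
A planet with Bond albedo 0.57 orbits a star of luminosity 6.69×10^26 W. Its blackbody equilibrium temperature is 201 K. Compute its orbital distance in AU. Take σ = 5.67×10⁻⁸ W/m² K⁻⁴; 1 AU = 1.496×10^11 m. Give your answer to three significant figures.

1.66 AU

Energy balance gives S = 4σT⁴/(1−α) = 860.9 W/m².
S = L/(4πd²) → d = √(L/4πS) = √(6.69×10^26/(4π·860.9)) = 2.487×10^11 m = 1.662 AU.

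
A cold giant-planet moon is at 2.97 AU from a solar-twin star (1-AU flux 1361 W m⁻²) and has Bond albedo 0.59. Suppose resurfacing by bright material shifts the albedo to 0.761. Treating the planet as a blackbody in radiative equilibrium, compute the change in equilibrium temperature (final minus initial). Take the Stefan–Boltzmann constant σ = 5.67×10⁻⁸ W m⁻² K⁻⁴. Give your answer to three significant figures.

Irradiance scales as 1/d², so S = 1361 W m⁻² × (1/2.97)² = 154.3 W m⁻².
Initial: T₁ = [S(1−0.59)/(4σ)]^(1/4) = 129.2 K.
With α = 0.761, T₂ = 112.9 K.
ΔT = T₂ − T₁ = -16.31 K.

-16.3 K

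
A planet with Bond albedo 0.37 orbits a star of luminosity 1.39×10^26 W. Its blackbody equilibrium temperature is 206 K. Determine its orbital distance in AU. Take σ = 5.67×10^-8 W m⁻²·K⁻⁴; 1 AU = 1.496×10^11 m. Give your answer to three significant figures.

0.873 AU

Energy balance gives S = 4σT⁴/(1−α) = 648.3 W m⁻².
Then d = [L/(4πS)]^(1/2) = 1.306×10^11 m, i.e. 0.8731 AU.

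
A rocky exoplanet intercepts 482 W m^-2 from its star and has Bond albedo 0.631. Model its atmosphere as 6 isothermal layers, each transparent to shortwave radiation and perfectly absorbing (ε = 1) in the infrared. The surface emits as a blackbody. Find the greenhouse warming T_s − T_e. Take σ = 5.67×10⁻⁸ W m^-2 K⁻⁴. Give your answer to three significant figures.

The effective emission temperature is T_e = [S(1−α)/(4σ)]^¼ = 167.3 K.
Surface: T_s = (7)^¼·T_e = 272.2 K.
Warming: T_s − T_e = 104.9 K.

105 kelvin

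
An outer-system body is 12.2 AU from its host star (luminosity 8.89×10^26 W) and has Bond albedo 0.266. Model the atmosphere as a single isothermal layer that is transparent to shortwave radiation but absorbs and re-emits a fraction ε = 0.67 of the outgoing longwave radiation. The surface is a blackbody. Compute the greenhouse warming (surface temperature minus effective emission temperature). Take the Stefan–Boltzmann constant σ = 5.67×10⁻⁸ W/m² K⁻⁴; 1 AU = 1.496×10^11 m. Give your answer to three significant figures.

9.78 kelvin

d = 12.2 × 1.496×10^11 m = 1.825×10^12 m.
S = L/(4πd²) = 21.24 W/m².
The planet radiates to space at T_e = [S(1−α)/(4σ)]^(1/4) = 91.05 K.
The surface balance (absorbed SW + ε·downward IR = σT_s⁴) with T_a⁴ = T_s⁴/2 reduces to T_s = T_e·[2/(2−ε)]^¼ = 100.8 K.
The atmosphere warms the surface by 9.777 K.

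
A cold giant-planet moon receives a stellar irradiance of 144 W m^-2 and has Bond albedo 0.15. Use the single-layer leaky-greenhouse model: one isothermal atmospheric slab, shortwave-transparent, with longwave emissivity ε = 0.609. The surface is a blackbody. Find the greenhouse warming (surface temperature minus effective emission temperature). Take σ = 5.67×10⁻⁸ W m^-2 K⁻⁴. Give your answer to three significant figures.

14.5 K

Effective emission temperature (TOA balance): σT_e⁴ = S(1−α)/4 = 30.60 W m^-2 → T_e = 152.4 K.
For a single slab of emissivity ε, T_s⁴ = 2T_e⁴/(2−ε); thus T_s = 152.4·(1.438)^(1/4) = 166.9 K.
T_s − T_e = 166.9 − 152.4 = 14.48 K.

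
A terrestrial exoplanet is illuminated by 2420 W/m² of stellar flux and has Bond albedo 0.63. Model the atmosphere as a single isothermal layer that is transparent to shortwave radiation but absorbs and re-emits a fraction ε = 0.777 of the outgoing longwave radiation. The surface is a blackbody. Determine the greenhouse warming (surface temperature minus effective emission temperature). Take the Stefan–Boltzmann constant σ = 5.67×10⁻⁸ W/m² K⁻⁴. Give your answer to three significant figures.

The planet radiates to space at T_e = [S(1−α)/(4σ)]^(1/4) = 250.7 K.
Surface balance with a leaky layer gives σT_s⁴ = σT_e⁴·2/(2−ε), so T_s = T_e·[2/(2−0.777)]^(1/4) = 283.5 K.
The atmosphere warms the surface by 32.80 K.

32.8 K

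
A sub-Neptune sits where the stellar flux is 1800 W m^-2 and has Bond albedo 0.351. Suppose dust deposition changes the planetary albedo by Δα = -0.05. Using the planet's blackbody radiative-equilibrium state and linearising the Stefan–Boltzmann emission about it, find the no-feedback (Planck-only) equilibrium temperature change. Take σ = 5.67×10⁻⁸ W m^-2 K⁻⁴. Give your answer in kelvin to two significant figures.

5.2 K

Unperturbed T_e = [1800·(1−0.351)/(4σ)]^¼ = 267.9 K.
The change in absorbed flux is Δ[S(1−α)/4] = −SΔα/4 = 22.50 W m^-2.
Linearising σT⁴ gives d(σT⁴)/dT = 4σT_e³ = 4.361 W m^-2 per K.
So ΔT₀ = 22.50/4.361 = 5.16 K.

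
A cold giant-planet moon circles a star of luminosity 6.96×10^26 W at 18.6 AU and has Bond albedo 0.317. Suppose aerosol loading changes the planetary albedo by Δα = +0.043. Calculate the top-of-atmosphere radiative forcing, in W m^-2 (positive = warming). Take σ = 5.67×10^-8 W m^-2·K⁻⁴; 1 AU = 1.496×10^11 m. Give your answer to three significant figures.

-0.0769 W m^-2

Orbital distance: d = 18.6 AU = 2.783×10^12 m.
S = L/(4πd²) = 7.153 W m^-2.
ΔF = −(S/4)Δα = −(7.153/4)×(+0.043) = -0.07690 W m^-2.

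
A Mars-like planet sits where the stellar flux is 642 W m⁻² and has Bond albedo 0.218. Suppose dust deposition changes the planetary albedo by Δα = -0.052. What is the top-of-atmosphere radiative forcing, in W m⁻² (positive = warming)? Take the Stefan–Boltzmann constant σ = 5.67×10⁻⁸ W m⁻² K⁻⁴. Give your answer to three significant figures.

ΔF = −(S/4)Δα = −(642.0/4)×(-0.052) = 8.346 W m⁻².

8.35 W m⁻²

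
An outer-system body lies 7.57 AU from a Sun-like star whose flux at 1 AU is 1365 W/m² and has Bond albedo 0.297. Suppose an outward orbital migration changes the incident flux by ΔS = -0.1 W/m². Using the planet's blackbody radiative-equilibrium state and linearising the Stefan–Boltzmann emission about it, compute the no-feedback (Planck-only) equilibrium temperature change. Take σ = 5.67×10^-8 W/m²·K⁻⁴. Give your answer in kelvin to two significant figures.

Flux at the orbit: S = 1365/(7.57)² = 23.82 W/m².
The baseline emission temperature is T_e = 92.70 K.
ΔF = Δ[S(1−α)]/4 = (1−0.297)·-0.1/4 = -0.01758 W/m².
Linearising σT⁴ gives d(σT⁴)/dT = 4σT_e³ = 0.1806 W/m² per K.
ΔT₀ = ΔF/λ_P = -0.01758/0.1806 = -0.0973 K.

-0.097 K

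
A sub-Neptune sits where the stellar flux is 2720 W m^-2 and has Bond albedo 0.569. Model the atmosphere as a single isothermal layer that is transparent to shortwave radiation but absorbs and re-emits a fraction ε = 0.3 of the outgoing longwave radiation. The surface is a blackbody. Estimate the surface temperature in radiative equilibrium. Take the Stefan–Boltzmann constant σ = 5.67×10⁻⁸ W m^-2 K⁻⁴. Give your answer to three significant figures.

At the top of the atmosphere, σT_e⁴ = S(1−α)/4 = 293.1 W m^-2, giving T_e = 268.1 K.
Surface balance with a leaky layer gives σT_s⁴ = σT_e⁴·2/(2−ε), so T_s = T_e·[2/(2−0.3)]^(1/4) = 279.3 K.

279 kelvin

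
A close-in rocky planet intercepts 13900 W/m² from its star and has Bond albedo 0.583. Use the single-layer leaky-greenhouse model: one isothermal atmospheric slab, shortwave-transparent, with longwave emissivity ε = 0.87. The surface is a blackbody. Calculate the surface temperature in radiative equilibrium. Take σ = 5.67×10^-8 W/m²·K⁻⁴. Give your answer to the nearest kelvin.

461 K

The planet radiates to space at T_e = [S(1−α)/(4σ)]^(1/4) = 399.8 K.
The surface balance (absorbed SW + ε·downward IR = σT_s⁴) with T_a⁴ = T_s⁴/2 reduces to T_s = T_e·[2/(2−ε)]^¼ = 461.2 K.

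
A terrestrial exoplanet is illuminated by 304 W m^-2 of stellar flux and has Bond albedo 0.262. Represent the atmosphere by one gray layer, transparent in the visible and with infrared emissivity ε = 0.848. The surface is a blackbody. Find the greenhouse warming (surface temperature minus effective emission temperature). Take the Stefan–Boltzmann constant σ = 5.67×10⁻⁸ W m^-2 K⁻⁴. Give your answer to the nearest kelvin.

The planet radiates to space at T_e = [S(1−α)/(4σ)]^(1/4) = 177.3 K.
The surface balance (absorbed SW + ε·downward IR = σT_s⁴) with T_a⁴ = T_s⁴/2 reduces to T_s = T_e·[2/(2−ε)]^¼ = 203.6 K.
The atmosphere warms the surface by 26.22 K.

26 kelvin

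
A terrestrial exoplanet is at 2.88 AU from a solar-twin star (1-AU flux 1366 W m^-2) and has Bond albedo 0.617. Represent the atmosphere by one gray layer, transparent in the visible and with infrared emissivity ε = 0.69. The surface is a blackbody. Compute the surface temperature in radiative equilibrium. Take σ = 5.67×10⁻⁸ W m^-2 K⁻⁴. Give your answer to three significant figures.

144 kelvin

Flux at the orbit: S = 1366/(2.88)² = 164.7 W m^-2.
At the top of the atmosphere, σT_e⁴ = S(1−α)/4 = 15.77 W m^-2, giving T_e = 129.1 K.
The surface balance (absorbed SW + ε·downward IR = σT_s⁴) with T_a⁴ = T_s⁴/2 reduces to T_s = T_e·[2/(2−ε)]^¼ = 143.5 K.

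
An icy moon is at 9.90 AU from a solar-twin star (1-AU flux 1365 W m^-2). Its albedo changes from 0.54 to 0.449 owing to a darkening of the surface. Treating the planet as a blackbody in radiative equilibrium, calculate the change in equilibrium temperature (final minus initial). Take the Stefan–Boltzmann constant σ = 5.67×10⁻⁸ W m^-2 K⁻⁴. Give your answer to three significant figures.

By the inverse-square law, S = 1365/9.90² = 13.93 W m^-2.
With α = 0.54, T₁ = 72.90 K.
Final:   T₂ = [S(1−0.449)/(4σ)]^(1/4) = 76.27 K.
ΔT = T₂ − T₁ = 3.365 K.

3.37 kelvin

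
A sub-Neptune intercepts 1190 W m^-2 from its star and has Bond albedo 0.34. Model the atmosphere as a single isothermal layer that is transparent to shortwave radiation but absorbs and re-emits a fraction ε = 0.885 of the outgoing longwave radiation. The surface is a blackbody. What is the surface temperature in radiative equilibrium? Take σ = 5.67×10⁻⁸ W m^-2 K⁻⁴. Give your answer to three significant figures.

281 K

Effective emission temperature (TOA balance): σT_e⁴ = S(1−α)/4 = 196.3 W m^-2 → T_e = 242.6 K.
For a single slab of emissivity ε, T_s⁴ = 2T_e⁴/(2−ε); thus T_s = 242.6·(1.794)^(1/4) = 280.7 K.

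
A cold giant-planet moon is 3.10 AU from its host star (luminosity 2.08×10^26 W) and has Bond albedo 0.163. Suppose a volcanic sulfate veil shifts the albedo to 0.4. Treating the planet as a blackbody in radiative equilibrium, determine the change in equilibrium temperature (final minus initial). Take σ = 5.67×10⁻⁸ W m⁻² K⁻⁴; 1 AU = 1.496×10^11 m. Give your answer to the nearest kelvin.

-10 K

Orbital distance: d = 3.10 AU = 4.638×10^11 m.
S = L/(4πd²) = 76.96 W m⁻².
With α = 0.163, T₁ = 129.8 K.
Final:   T₂ = [S(1−0.4)/(4σ)]^(1/4) = 119.5 K.
ΔT = T₂ − T₁ = -10.37 K.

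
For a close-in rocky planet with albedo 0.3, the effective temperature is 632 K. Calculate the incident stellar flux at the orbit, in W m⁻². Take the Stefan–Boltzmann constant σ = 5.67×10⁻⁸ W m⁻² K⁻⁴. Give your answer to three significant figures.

From S(1−α)/4 = σT⁴: S = 4σT⁴/(1−α).
The emitted flux is σT⁴ = 9046 W m⁻².
S = 4·9046/0.7 = 51690 W m⁻².

51700 W m⁻²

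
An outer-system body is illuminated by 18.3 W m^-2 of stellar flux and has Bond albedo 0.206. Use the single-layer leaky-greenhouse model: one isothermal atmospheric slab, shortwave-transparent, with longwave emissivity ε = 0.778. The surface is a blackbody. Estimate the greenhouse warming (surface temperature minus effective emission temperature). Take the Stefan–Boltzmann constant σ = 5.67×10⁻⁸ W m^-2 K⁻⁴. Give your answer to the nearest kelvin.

The planet radiates to space at T_e = [S(1−α)/(4σ)]^(1/4) = 89.47 K.
For a single slab of emissivity ε, T_s⁴ = 2T_e⁴/(2−ε); thus T_s = 89.47·(1.637)^(1/4) = 101.2 K.
Greenhouse warming: T_s − T_e = 11.73 K.

12 K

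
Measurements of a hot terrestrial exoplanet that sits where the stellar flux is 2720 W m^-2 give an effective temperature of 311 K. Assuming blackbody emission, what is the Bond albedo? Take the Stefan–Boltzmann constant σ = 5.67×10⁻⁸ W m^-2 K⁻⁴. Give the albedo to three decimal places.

0.220

Energy balance: S(1−α)/4 = σT⁴, so 1−α = 4σT⁴/S.
σT⁴ = 530.4 W m^-2, so 4σT⁴ = 2122 W m^-2.
1−α = 2122/2720 = 0.7800, so α = 0.2200.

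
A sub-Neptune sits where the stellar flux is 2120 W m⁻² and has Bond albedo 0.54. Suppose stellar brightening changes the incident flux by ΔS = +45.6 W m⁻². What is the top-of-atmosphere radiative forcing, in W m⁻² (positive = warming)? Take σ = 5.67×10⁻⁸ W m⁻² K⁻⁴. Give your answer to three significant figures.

TOA radiative forcing: ΔF = (1−α)ΔS/4 = 0.46·(+45.6)/4 = 5.244 W m⁻².

5.24 W m⁻²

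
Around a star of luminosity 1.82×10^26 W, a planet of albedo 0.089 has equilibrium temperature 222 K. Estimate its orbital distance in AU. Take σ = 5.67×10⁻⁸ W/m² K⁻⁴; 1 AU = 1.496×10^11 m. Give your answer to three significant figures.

1.03 AU

The flux needed for this T is 4σT⁴/(1−0.089) = 604.7 W/m².
S = L/(4πd²) → d = √(L/4πS) = √(1.82×10^26/(4π·604.7)) = 1.548×10^11 m = 1.035 AU.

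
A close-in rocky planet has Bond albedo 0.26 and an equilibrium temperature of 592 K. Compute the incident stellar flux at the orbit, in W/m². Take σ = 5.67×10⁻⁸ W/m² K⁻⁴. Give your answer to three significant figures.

37600 W/m²

From S(1−α)/4 = σT⁴: S = 4σT⁴/(1−α).
σT⁴ = 5.67×10⁻⁸·(592)⁴ = 6964 W/m².
So S = 4×6964/(1−0.26) = 37640 W/m².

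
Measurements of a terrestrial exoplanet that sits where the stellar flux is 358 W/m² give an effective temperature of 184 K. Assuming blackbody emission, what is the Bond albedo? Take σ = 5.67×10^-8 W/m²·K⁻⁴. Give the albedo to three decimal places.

Energy balance: S(1−α)/4 = σT⁴, so 1−α = 4σT⁴/S.
σT⁴ = 64.99 W/m², so 4σT⁴ = 260.0 W/m².
1−α = 260.0/358.0 = 0.7262, so α = 0.2738.

0.274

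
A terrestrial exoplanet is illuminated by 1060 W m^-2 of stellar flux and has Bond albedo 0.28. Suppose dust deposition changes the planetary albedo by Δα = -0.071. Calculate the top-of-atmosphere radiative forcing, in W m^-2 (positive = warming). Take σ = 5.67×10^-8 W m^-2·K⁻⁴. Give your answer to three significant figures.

ΔF = −(S/4)Δα = −(1060/4)×(-0.071) = 18.81 W m^-2.

18.8 W m^-2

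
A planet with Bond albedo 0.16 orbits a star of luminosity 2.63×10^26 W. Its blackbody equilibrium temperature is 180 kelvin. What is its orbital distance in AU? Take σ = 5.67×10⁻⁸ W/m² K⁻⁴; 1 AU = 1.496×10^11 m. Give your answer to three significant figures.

Required flux: S = 4σT⁴/(1−α) = 283.4 W/m².
S = L/(4πd²) → d = √(L/4πS) = √(2.63×10^26/(4π·283.4)) = 2.717×10^11 m = 1.816 AU.

1.82 AU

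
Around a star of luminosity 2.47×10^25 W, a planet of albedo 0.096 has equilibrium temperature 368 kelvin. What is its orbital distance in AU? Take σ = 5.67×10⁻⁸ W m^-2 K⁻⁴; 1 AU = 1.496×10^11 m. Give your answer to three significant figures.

Energy balance gives S = 4σT⁴/(1−α) = 4601 W m^-2.
S = L/(4πd²) → d = √(L/4πS) = √(2.47×10^25/(4π·4601)) = 2.067×10^10 m = 0.1382 AU.

0.138 AU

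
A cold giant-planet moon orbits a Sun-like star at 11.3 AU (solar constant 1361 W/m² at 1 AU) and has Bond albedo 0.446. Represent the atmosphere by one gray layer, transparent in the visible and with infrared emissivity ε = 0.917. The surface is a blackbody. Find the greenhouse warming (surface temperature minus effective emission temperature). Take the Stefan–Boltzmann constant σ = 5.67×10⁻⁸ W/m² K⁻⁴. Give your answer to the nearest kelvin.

12 K

Flux at the orbit: S = 1361/(11.3)² = 10.66 W/m².
The planet radiates to space at T_e = [S(1−α)/(4σ)]^(1/4) = 71.43 K.
The surface balance (absorbed SW + ε·downward IR = σT_s⁴) with T_a⁴ = T_s⁴/2 reduces to T_s = T_e·[2/(2−ε)]^¼ = 83.27 K.
The atmosphere warms the surface by 11.84 K.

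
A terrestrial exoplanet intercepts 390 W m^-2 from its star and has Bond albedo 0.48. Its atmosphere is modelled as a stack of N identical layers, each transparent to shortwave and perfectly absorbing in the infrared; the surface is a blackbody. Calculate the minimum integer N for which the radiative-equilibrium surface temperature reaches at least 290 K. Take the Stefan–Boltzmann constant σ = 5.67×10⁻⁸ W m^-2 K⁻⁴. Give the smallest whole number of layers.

The effective emission temperature is T_e = [S(1−α)/(4σ)]^¼ = 172.9 K.
Since T_s⁴ = (N+1)T_e⁴, we need N ≥ (T_s/T_e)⁴ − 1 = 6.910.
Rounding up, N = 7.

7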